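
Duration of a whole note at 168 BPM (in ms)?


One quarter-note beat = 60000 / BPM = 60000 / 168 ms
Whole note = 4 × quarter note
Duration = 4 × 60000 / 168 = 240000 / 168
= 1428.6 ms


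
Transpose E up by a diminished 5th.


Working:
diminished 5th: 5 letter names, 6 semitones
Letter: E + 4 → B
Pitch: E + 6 semitones, spelled as a B → Bb
= Bb


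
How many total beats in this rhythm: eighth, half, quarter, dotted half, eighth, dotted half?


Beat values:
  eighth = 0.5 beats
  half = 2 beats
  quarter = 1 beat
  dotted half = 3 beats
  eighth = 0.5 beats
  dotted half = 3 beats
Sum = 0.5 + 2 + 1 + 3 + 0.5 + 3
= 10 beats


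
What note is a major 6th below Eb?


Step by step:
A 6th spans 6 letter names, so from E we land on G
A major 6th = 9 semitones below Eb
Spell G at that pitch: Gb
= Gb


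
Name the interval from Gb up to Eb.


Working:
Letter names: G → E spans 6 letter names → a 6th
Semitones: Gb → Eb = 9 half-steps
A 6th of 9 semitones is a major 6th
= major 6th


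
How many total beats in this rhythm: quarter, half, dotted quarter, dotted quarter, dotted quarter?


Let's work it out.
Beat values:
  quarter = 1 beat
  half = 2 beats
  dotted quarter = 1.5 beats
  dotted quarter = 1.5 beats
  dotted quarter = 1.5 beats
Sum = 1 + 2 + 1.5 + 1.5 + 1.5
= 7.5 beats


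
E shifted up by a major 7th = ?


major 7th: 7 letter names, 11 semitones
Letter: E + 6 → D
Pitch: E + 11 semitones, spelled as a D → D#
= D#


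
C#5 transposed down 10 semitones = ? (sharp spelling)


Let's work it out.
C#5: chromatic position 1 in octave 5 → absolute = 5×12 + 1 = 61
Transpose down 10: 61 - 10 = 51
51 = 4×12 + 3 → D# in octave 4
Result = D#4


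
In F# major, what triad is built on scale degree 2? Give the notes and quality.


Step by step:
F# major scale: F# G# A# B C# D# E#
Diatonic triad on degree 2 stacks scale notes 2, 4, 6: G# B D#
G#→B = 3 semitones; G#→D# = 7 semitones → minor triad
= G# B D# (minor)


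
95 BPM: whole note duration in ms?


Reasoning:
One quarter-note beat = 60000 / BPM = 60000 / 95 ms
Whole note = 4 × quarter note
Duration = 4 × 60000 / 95 = 240000 / 95
= 2526.3 ms


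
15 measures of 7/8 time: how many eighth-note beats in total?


Reasoning:
Time signature 7/8: the bottom number 8 means the eighth note gets one count
The top number 7 means 7 eighth-note beats per measure
Total = 7 × 15 measures
= 105 eighth-note beats


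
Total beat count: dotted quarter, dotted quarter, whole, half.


Let's work it out.
Beat values:
  dotted quarter = 1.5 beats
  dotted quarter = 1.5 beats
  whole = 4 beats
  half = 2 beats
Sum = 1.5 + 1.5 + 4 + 2
= 9 beats


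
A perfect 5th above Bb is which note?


Working:
A 5th spans 5 letter names, so from B we land on F
A perfect 5th = 7 semitones above Bb
Spell F at that pitch: F
= F


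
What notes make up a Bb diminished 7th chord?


Let's work it out.
Diminished 7th chord = root + minor 3rd + diminished 5th + diminished 7th
Seventh chords stack in thirds, so the letter names are B-D-F-A
Root: Bb
Minor 3rd above Bb: Db
Diminished 5th above Bb: Fb
Diminished 7th above Bb: Abb
Chord = Bb Db Fb Abb


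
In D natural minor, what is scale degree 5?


Step by step:
Natural minor scale pattern: W-H-W-W-H-W-W (2-1-2-2-1-2-2 semitones)
Starting from D:
  D + 2 semitones → E
  E + 1 semitone → F
  F + 2 semitones → G
  G + 2 semitones → A
  A + 1 semitone → Bb
  Bb + 2 semitones → C
  C + 2 semitones → D
Scale: D E F G A Bb C
Degree 5 = A


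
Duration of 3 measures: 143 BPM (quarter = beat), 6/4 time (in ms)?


Quarter-note beat duration = 60000 / 143 ms
Beats per measure (6/4) = 6
One measure = 6 × 60000 / 143 = 360000 / 143 ms
3 measures = 3 × 360000 / 143 = 1080000 / 143
= 7552.4 ms


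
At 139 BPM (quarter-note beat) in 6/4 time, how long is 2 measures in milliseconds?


Reasoning:
Quarter-note beat duration = 60000 / 139 ms
Beats per measure (6/4) = 6
One measure = 6 × 60000 / 139 = 360000 / 139 ms
2 measures = 2 × 360000 / 139 = 720000 / 139
= 5179.9 ms


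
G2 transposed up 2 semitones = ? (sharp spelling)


G2: chromatic position 7 in octave 2 → absolute = 2×12 + 7 = 31
Transpose up 2: 31 + 2 = 33
33 = 2×12 + 9 → A in octave 2
Result = A2


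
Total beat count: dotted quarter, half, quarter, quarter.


Reasoning:
Beat values:
  dotted quarter = 1.5 beats
  half = 2 beats
  quarter = 1 beat
  quarter = 1 beat
Sum = 1.5 + 2 + 1 + 1
= 5.5 beats


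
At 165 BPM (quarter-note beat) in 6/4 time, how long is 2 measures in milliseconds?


Quarter-note beat duration = 60000 / 165 ms
Beats per measure (6/4) = 6
One measure = 6 × 60000 / 165 = 360000 / 165 ms
2 measures = 2 × 360000 / 165 = 720000 / 165
= 4363.6 ms


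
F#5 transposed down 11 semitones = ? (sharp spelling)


Let's work it out.
F#5: chromatic position 6 in octave 5 → absolute = 5×12 + 6 = 66
Transpose down 11: 66 - 11 = 55
55 = 4×12 + 7 → G in octave 4
Result = G4


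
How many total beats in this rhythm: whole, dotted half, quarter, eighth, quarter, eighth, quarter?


Reasoning:
Beat values:
  whole = 4 beats
  dotted half = 3 beats
  quarter = 1 beat
  eighth = 0.5 beats
  quarter = 1 beat
  eighth = 0.5 beats
  quarter = 1 beat
Sum = 4 + 3 + 1 + 0.5 + 1 + 0.5 + 1
= 11 beats


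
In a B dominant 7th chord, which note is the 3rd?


Solution.
Dominant 7th chord = root + major 3rd + perfect 5th + minor 7th
Seventh chords stack in thirds, so the letter names are B-D-F-A
Root: B
Major 3rd above B: D#
Perfect 5th above B: F#
Minor 7th above B: A
The 3rd = D#


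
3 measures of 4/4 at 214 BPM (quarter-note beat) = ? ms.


Quarter-note beat duration = 60000 / 214 ms
Beats per measure (4/4) = 4
One measure = 4 × 60000 / 214 = 240000 / 214 ms
3 measures = 3 × 240000 / 214 = 720000 / 214
= 3364.5 ms


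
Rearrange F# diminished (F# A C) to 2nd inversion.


Solution.
Root position: F# A C
2nd inversion: move root and 3rd up an octave
Bass note: C
Notes (bottom to top) = C F# A


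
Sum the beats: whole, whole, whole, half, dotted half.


Step by step:
Beat values:
  whole = 4 beats
  whole = 4 beats
  whole = 4 beats
  half = 2 beats
  dotted half = 3 beats
Sum = 4 + 4 + 4 + 2 + 3
= 17 beats


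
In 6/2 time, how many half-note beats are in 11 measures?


Working:
Time signature 6/2: the bottom number 2 means the half note gets one count
The top number 6 means 6 half-note beats per measure
Total = 6 × 11 measures
= 66 half-note beats


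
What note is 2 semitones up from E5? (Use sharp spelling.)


Let's work it out.
E5: chromatic position 4 in octave 5 → absolute = 5×12 + 4 = 64
Transpose up 2: 64 + 2 = 66
66 = 5×12 + 6 → F# in octave 5
Result = F#5


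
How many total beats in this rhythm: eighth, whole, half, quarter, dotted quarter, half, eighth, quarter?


Let's work it out.
Beat values:
  eighth = 0.5 beats
  whole = 4 beats
  half = 2 beats
  quarter = 1 beat
  dotted quarter = 1.5 beats
  half = 2 beats
  eighth = 0.5 beats
  quarter = 1 beat
Sum = 0.5 + 4 + 2 + 1 + 1.5 + 2 + 0.5 + 1
= 12.5 beats


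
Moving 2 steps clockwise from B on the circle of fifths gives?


Step by step:
Each clockwise step on the circle of fifths moves up a perfect 5th
From B: B → F#/Gb → Db
= Db


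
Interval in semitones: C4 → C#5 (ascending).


Let's work it out.
Absolute semitone position = octave×12 + chromatic position
C4: 4×12 + 0 = 48
C#5: 5×12 + 1 = 61
Difference = 61 - 48 = 13
= 13 semitones


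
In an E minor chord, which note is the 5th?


Minor triad = root + minor 3rd (3 semitones) + perfect 5th (7 semitones)
A triad on E stacks thirds, so the chord tones use letter names E-G-B
Root: E
Minor 3rd above E: G
Perfect 5th above E: B
The 5th = B


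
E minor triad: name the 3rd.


Working:
Minor triad = root + minor 3rd (3 semitones) + perfect 5th (7 semitones)
A triad on E stacks thirds, so the chord tones use letter names E-G-B
Root: E
Minor 3rd above E: G
Perfect 5th above E: B
The 3rd = G


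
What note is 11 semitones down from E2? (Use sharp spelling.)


Let's work it out.
E2: chromatic position 4 in octave 2 → absolute = 2×12 + 4 = 28
Transpose down 11: 28 - 11 = 17
17 = 1×12 + 5 → F in octave 1
Result = F1


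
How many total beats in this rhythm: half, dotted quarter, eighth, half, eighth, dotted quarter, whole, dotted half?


Let's work it out.
Beat values:
  half = 2 beats
  dotted quarter = 1.5 beats
  eighth = 0.5 beats
  half = 2 beats
  eighth = 0.5 beats
  dotted quarter = 1.5 beats
  whole = 4 beats
  dotted half = 3 beats
Sum = 2 + 1.5 + 0.5 + 2 + 0.5 + 1.5 + 4 + 3
= 15 beats


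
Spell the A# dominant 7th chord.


Reasoning:
Dominant 7th chord = root + major 3rd + perfect 5th + minor 7th
Seventh chords stack in thirds, so the letter names are A-C-E-G
Root: A#
Major 3rd above A#: C##
Perfect 5th above A#: E#
Minor 7th above A#: G#
Chord = A# C## E# G#


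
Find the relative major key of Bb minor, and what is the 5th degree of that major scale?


The relative major shares the key signature and is a minor 3rd above the minor tonic
A minor 3rd above Bb is Db
→ relative major of Bb minor is Db major
Db major scale: Db Eb F Gb Ab Bb C
= Db major; 5th degree = Ab


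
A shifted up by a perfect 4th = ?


Solution.
perfect 4th: 4 letter names, 5 semitones
Letter: A + 3 → D
Pitch: A + 5 semitones, spelled as a D → D
= D


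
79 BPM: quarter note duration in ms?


Let's work it out.
One quarter-note beat = 60000 / BPM = 60000 / 79 ms
Duration = 60000 / 79
= 759.5 ms


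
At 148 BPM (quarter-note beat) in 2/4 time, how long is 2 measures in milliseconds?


Let's work it out.
Quarter-note beat duration = 60000 / 148 ms
Beats per measure (2/4) = 2
One measure = 2 × 60000 / 148 = 120000 / 148 ms
2 measures = 2 × 120000 / 148 = 240000 / 148
= 1621.6 ms


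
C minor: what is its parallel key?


Reasoning:
Parallel keys share the same tonic but differ in mode
C minor → parallel is C major
= C major


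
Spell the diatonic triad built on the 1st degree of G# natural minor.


Solution.
G# natural minor scale: G# A# B C# D# E F#
Diatonic triad on degree 1 stacks scale notes 1, 3, 5: G# B D#
G#→B = 3 semitones; G#→D# = 7 semitones → minor triad
= G# B D# (minor)


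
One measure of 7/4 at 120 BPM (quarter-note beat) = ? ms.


Step by step:
Quarter-note beat duration = 60000 / 120 ms
Beats per measure (7/4) = 7
One measure = 7 × 60000 / 120 = 420000 / 120 ms
= 3500.0 ms


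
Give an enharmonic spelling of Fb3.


Enharmonic notes sound the same pitch but are spelled with different letter names
Fb and E name the same pitch class
= E3


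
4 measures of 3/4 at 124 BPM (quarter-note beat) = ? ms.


Let's work it out.
Quarter-note beat duration = 60000 / 124 ms
Beats per measure (3/4) = 3
One measure = 3 × 60000 / 124 = 180000 / 124 ms
4 measures = 4 × 180000 / 124 = 720000 / 124
= 5806.5 ms


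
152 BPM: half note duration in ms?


Working:
One quarter-note beat = 60000 / BPM = 60000 / 152 ms
Half note = 2 × quarter note
Duration = 2 × 60000 / 152 = 120000 / 152
= 789.5 ms


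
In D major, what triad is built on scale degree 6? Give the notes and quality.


Working:
D major scale: D E F# G A B C#
Diatonic triad on degree 6 stacks scale notes 6, 1, 3: B D F#
B→D = 3 semitones; B→F# = 7 semitones → minor triad
= B D F# (minor)


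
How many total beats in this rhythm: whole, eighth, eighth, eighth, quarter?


Beat values:
  whole = 4 beats
  eighth = 0.5 beats
  eighth = 0.5 beats
  eighth = 0.5 beats
  quarter = 1 beat
Sum = 4 + 0.5 + 0.5 + 0.5 + 1
= 6.5 beats


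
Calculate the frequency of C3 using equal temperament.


Step by step:
f = 440 × 2^(n/12) where n = semitones from A4
C3: -21 semitones from A4
f = 440 × 2^(-21/12)
f = 130.81 Hz


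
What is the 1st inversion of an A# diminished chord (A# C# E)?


Root position: A# C# E
1st inversion: move root up an octave
Bass note: C#
Notes (bottom to top) = C# E A#


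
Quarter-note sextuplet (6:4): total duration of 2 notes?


Working:
Sextuplet: 6 notes occupy the space of 4 quarter notes
Space = 4 × 1 = 4 beats
Each sextuplet note = 4 / 6 = 2/3 beats
2 notes = 2 × 2/3 = 4/3
= 4/3 beats


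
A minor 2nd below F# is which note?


Solution.
A 2nd spans 2 letter names, so from F we land on E
A minor 2nd = 1 semitone below F#
Spell E at that pitch: E#
= E#


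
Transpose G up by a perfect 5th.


Let's work it out.
perfect 5th: 5 letter names, 7 semitones
Letter: G + 4 → D
Pitch: G + 7 semitones, spelled as a D → D
= D


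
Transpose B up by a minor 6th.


Reasoning:
minor 6th: 6 letter names, 8 semitones
Letter: B + 5 → G
Pitch: B + 8 semitones, spelled as a G → G
= G


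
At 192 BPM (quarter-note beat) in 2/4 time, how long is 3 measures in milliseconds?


Reasoning:
Quarter-note beat duration = 60000 / 192 ms
Beats per measure (2/4) = 2
One measure = 2 × 60000 / 192 = 120000 / 192 ms
3 measures = 3 × 120000 / 192 = 360000 / 192
= 1875.0 ms


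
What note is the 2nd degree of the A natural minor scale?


Reasoning:
Natural minor scale pattern: W-H-W-W-H-W-W (2-1-2-2-1-2-2 semitones)
Starting from A:
  A + 2 semitones → B
  B + 1 semitone → C
  C + 2 semitones → D
  D + 2 semitones → E
  E + 1 semitone → F
  F + 2 semitones → G
  G + 2 semitones → A
Scale: A B C D E F G
Degree 2 = B


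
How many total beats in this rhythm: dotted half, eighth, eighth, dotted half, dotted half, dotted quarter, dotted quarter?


Beat values:
  dotted half = 3 beats
  eighth = 0.5 beats
  eighth = 0.5 beats
  dotted half = 3 beats
  dotted half = 3 beats
  dotted quarter = 1.5 beats
  dotted quarter = 1.5 beats
Sum = 3 + 0.5 + 0.5 + 3 + 3 + 1.5 + 1.5
= 13 beats


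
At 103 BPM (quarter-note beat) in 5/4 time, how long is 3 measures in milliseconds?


Reasoning:
Quarter-note beat duration = 60000 / 103 ms
Beats per measure (5/4) = 5
One measure = 5 × 60000 / 103 = 300000 / 103 ms
3 measures = 3 × 300000 / 103 = 900000 / 103
= 8737.9 ms


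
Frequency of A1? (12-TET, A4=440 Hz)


f = 440 × 2^(n/12) where n = semitones from A4
A1: -36 semitones from A4
f = 440 × 2^(-36/12)
f = 55.00 Hz


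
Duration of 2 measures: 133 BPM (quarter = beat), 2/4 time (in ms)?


Quarter-note beat duration = 60000 / 133 ms
Beats per measure (2/4) = 2
One measure = 2 × 60000 / 133 = 120000 / 133 ms
2 measures = 2 × 120000 / 133 = 240000 / 133
= 1804.5 ms


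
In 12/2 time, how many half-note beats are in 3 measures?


Working:
Time signature 12/2: the bottom number 2 means the half note gets one count
The top number 12 means 12 half-note beats per measure
Total = 12 × 3 measures
= 36 half-note beats


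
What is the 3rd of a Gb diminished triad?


Diminished triad = root + minor 3rd (3 semitones) + diminished 5th (6 semitones)
A triad on Gb stacks thirds, so the chord tones use letter names G-B-D
Root: Gb
Minor 3rd above Gb: Bbb
Diminished 5th above Gb: Dbb
The 3rd = Bbb


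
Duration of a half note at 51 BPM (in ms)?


Working:
One quarter-note beat = 60000 / BPM = 60000 / 51 ms
Half note = 2 × quarter note
Duration = 2 × 60000 / 51 = 120000 / 51
= 2352.9 ms


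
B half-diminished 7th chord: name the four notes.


Half-diminished 7th chord = root + minor 3rd + diminished 5th + minor 7th
Seventh chords stack in thirds, so the letter names are B-D-F-A
Root: B
Minor 3rd above B: D
Diminished 5th above B: F
Minor 7th above B: A
Chord = B D F A


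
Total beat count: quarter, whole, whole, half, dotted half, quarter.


Working:
Beat values:
  quarter = 1 beat
  whole = 4 beats
  whole = 4 beats
  half = 2 beats
  dotted half = 3 beats
  quarter = 1 beat
Sum = 1 + 4 + 4 + 2 + 3 + 1
= 15 beats


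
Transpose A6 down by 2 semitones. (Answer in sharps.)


Solution.
A6: chromatic position 9 in octave 6 → absolute = 6×12 + 9 = 81
Transpose down 2: 81 - 2 = 79
79 = 6×12 + 7 → G in octave 6
Result = G6


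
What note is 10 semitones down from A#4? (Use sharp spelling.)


Solution.
A#4: chromatic position 10 in octave 4 → absolute = 4×12 + 10 = 58
Transpose down 10: 58 - 10 = 48
48 = 4×12 + 0 → C in octave 4
Result = C4


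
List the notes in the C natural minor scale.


Working:
Natural minor scale pattern: W-H-W-W-H-W-W (2-1-2-2-1-2-2 semitones)
Starting from C:
  C + 2 semitones → D
  D + 1 semitone → Eb
  Eb + 2 semitones → F
  F + 2 semitones → G
  G + 1 semitone → Ab
  Ab + 2 semitones → Bb
  Bb + 2 semitones → C
Scale = C D Eb F G Ab Bb


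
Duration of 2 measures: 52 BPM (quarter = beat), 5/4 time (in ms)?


Let's work it out.
Quarter-note beat duration = 60000 / 52 ms
Beats per measure (5/4) = 5
One measure = 5 × 60000 / 52 = 300000 / 52 ms
2 measures = 2 × 300000 / 52 = 600000 / 52
= 11538.5 ms


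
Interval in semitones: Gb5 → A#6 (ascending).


Let's work it out.
Absolute semitone position = octave×12 + chromatic position
Gb5: 5×12 + 6 = 66
A#6: 6×12 + 10 = 82
Difference = 82 - 66 = 16
= 16 semitones


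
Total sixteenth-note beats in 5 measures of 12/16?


Reasoning:
Time signature 12/16: the bottom number 16 means the sixteenth note gets one count
The top number 12 means 12 sixteenth-note beats per measure
Total = 12 × 5 measures
= 60 sixteenth-note beats


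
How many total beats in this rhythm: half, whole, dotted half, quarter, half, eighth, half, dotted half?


Solution.
Beat values:
  half = 2 beats
  whole = 4 beats
  dotted half = 3 beats
  quarter = 1 beat
  half = 2 beats
  eighth = 0.5 beats
  half = 2 beats
  dotted half = 3 beats
Sum = 2 + 4 + 3 + 1 + 2 + 0.5 + 2 + 3
= 17.5 beats


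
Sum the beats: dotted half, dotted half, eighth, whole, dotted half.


Solution.
Beat values:
  dotted half = 3 beats
  dotted half = 3 beats
  eighth = 0.5 beats
  whole = 4 beats
  dotted half = 3 beats
Sum = 3 + 3 + 0.5 + 4 + 3
= 13.5 beats


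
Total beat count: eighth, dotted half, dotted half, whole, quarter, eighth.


Beat values:
  eighth = 0.5 beats
  dotted half = 3 beats
  dotted half = 3 beats
  whole = 4 beats
  quarter = 1 beat
  eighth = 0.5 beats
Sum = 0.5 + 3 + 3 + 4 + 1 + 0.5
= 12 beats


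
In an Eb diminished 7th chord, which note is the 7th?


Reasoning:
Diminished 7th chord = root + minor 3rd + diminished 5th + diminished 7th
Seventh chords stack in thirds, so the letter names are E-G-B-D
Root: Eb
Minor 3rd above Eb: Gb
Diminished 5th above Eb: Bbb
Diminished 7th above Eb: Dbb
The 7th = Dbb


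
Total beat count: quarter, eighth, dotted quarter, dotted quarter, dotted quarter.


Beat values:
  quarter = 1 beat
  eighth = 0.5 beats
  dotted quarter = 1.5 beats
  dotted quarter = 1.5 beats
  dotted quarter = 1.5 beats
Sum = 1 + 0.5 + 1.5 + 1.5 + 1.5
= 6 beats


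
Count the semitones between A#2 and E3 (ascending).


Let's work it out.
Absolute semitone position = octave×12 + chromatic position
A#2: 2×12 + 10 = 34
E3: 3×12 + 4 = 40
Difference = 40 - 34 = 6
= 6 semitones


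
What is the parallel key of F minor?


Working:
Parallel keys share the same tonic but differ in mode
F minor → parallel is F major
= F major


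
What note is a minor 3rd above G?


Step by step:
A 3rd spans 3 letter names, so from G we land on B
A minor 3rd = 3 semitones above G
Spell B at that pitch: Bb
= Bb


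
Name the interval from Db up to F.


Step by step:
Letter names: D → F spans 3 letter names → a 3rd
Semitones: Db → F = 4 half-steps
A 3rd of 4 semitones is a major 3rd
= major 3rd


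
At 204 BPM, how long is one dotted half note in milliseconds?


One quarter-note beat = 60000 / BPM = 60000 / 204 ms
Dotted half note = 3 × quarter note
Duration = 3 × 60000 / 204 = 180000 / 204
= 882.4 ms


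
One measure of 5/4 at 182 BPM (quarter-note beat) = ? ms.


Reasoning:
Quarter-note beat duration = 60000 / 182 ms
Beats per measure (5/4) = 5
One measure = 5 × 60000 / 182 = 300000 / 182 ms
= 1648.4 ms


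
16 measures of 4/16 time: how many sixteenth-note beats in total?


Time signature 4/16: the bottom number 16 means the sixteenth note gets one count
The top number 4 means 4 sixteenth-note beats per measure
Total = 4 × 16 measures
= 64 sixteenth-note beats


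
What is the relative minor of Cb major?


Let's work it out.
The relative minor shares the major's key signature and starts on its 6th degree
6th degree = a major 6th above the tonic; a major 6th above Cb is Ab
→ relative minor of Cb major is Ab minor
= Ab minor


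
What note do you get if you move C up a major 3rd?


Reasoning:
major 3rd: 3 letter names, 4 semitones
Letter: C + 2 → E
Pitch: C + 4 semitones, spelled as an E → E
= E


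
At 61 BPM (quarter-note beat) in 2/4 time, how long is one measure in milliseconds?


Solution.
Quarter-note beat duration = 60000 / 61 ms
Beats per measure (2/4) = 2
One measure = 2 × 60000 / 61 = 120000 / 61 ms
= 1967.2 ms


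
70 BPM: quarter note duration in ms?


Reasoning:
One quarter-note beat = 60000 / BPM = 60000 / 70 ms
Duration = 60000 / 70
= 857.1 ms


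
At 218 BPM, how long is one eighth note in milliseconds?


Let's work it out.
One quarter-note beat = 60000 / BPM = 60000 / 218 ms
Eighth note = 1/2 × quarter note
Duration = 1/2 × 60000 / 218 = 30000 / 218
= 137.6 ms


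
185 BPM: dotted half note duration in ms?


Reasoning:
One quarter-note beat = 60000 / BPM = 60000 / 185 ms
Dotted half note = 3 × quarter note
Duration = 3 × 60000 / 185 = 180000 / 185
= 973.0 ms


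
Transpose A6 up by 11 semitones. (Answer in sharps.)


A6: chromatic position 9 in octave 6 → absolute = 6×12 + 9 = 81
Transpose up 11: 81 + 11 = 92
92 = 7×12 + 8 → G# in octave 7
Result = G#7


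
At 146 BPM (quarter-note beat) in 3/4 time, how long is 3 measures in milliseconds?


Let's work it out.
Quarter-note beat duration = 60000 / 146 ms
Beats per measure (3/4) = 3
One measure = 3 × 60000 / 146 = 180000 / 146 ms
3 measures = 3 × 180000 / 146 = 540000 / 146
= 3698.6 ms


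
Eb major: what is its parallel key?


Let's work it out.
Parallel keys share the same tonic but differ in mode
Eb major → parallel is Eb minor
= Eb minor


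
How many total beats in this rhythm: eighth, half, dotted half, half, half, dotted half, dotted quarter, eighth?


Beat values:
  eighth = 0.5 beats
  half = 2 beats
  dotted half = 3 beats
  half = 2 beats
  half = 2 beats
  dotted half = 3 beats
  dotted quarter = 1.5 beats
  eighth = 0.5 beats
Sum = 0.5 + 2 + 3 + 2 + 2 + 3 + 1.5 + 0.5
= 14.5 beats


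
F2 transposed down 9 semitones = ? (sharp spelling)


F2: chromatic position 5 in octave 2 → absolute = 2×12 + 5 = 29
Transpose down 9: 29 - 9 = 20
20 = 1×12 + 8 → G# in octave 1
Result = G#1


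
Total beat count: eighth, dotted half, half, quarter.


Reasoning:
Beat values:
  eighth = 0.5 beats
  dotted half = 3 beats
  half = 2 beats
  quarter = 1 beat
Sum = 0.5 + 3 + 2 + 1
= 6.5 beats


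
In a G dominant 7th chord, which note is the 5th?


Let's work it out.
Dominant 7th chord = root + major 3rd + perfect 5th + minor 7th
Seventh chords stack in thirds, so the letter names are G-B-D-F
Root: G
Major 3rd above G: B
Perfect 5th above G: D
Minor 7th above G: F
The 5th = D


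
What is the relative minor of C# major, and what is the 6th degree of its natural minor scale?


The relative minor shares the major's key signature and starts on its 6th degree
6th degree = a major 6th above the tonic; a major 6th above C# is A#
→ relative minor of C# major is A# minor
A# natural minor scale: A# B# C# D# E# F# G#
= A# minor; 6th degree = F#


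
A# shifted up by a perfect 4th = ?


perfect 4th: 4 letter names, 5 semitones
Letter: A + 3 → D
Pitch: A# + 5 semitones, spelled as a D → D#
= D#


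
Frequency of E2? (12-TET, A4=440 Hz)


f = 440 × 2^(n/12) where n = semitones from A4
E2: -29 semitones from A4
f = 440 × 2^(-29/12)
f = 82.41 Hz


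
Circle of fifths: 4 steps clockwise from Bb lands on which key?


Reasoning:
Each clockwise step on the circle of fifths moves up a perfect 5th
From Bb: Bb → F → C → G → D
= D


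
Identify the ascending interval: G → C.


Solution.
Letter names: G → C spans 4 letter names → a 4th
Semitones: G → C = 5 half-steps
A 4th of 5 semitones is a perfect 4th
= perfect 4th


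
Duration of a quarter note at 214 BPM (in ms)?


Step by step:
One quarter-note beat = 60000 / BPM = 60000 / 214 ms
Duration = 60000 / 214
= 280.4 ms


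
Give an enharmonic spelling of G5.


Step by step:
Enharmonic notes sound the same pitch but are spelled with different letter names
G and F## name the same pitch class
= F##5


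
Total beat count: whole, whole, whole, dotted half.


Working:
Beat values:
  whole = 4 beats
  whole = 4 beats
  whole = 4 beats
  dotted half = 3 beats
Sum = 4 + 4 + 4 + 3
= 15 beats


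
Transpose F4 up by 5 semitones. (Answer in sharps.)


Reasoning:
F4: chromatic position 5 in octave 4 → absolute = 4×12 + 5 = 53
Transpose up 5: 53 + 5 = 58
58 = 4×12 + 10 → A# in octave 4
Result = A#4


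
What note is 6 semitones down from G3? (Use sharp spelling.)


Step by step:
G3: chromatic position 7 in octave 3 → absolute = 3×12 + 7 = 43
Transpose down 6: 43 - 6 = 37
37 = 3×12 + 1 → C# in octave 3
Result = C#3


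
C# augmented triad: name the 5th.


Step by step:
Augmented triad = root + major 3rd (4 semitones) + augmented 5th (8 semitones)
A triad on C# stacks thirds, so the chord tones use letter names C-E-G
Root: C#
Major 3rd above C#: E#
Augmented 5th above C#: G##
The 5th = G##


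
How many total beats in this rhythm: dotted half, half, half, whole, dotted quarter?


Let's work it out.
Beat values:
  dotted half = 3 beats
  half = 2 beats
  half = 2 beats
  whole = 4 beats
  dotted quarter = 1.5 beats
Sum = 3 + 2 + 2 + 4 + 1.5
= 12.5 beats


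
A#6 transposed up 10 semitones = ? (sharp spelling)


Solution.
A#6: chromatic position 10 in octave 6 → absolute = 6×12 + 10 = 82
Transpose up 10: 82 + 10 = 92
92 = 7×12 + 8 → G# in octave 7
Result = G#7


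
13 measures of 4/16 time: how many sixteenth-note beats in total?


Step by step:
Time signature 4/16: the bottom number 16 means the sixteenth note gets one count
The top number 4 means 4 sixteenth-note beats per measure
Total = 4 × 13 measures
= 52 sixteenth-note beats


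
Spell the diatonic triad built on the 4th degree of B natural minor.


B natural minor scale: B C# D E F# G A
Diatonic triad on degree 4 stacks scale notes 4, 6, 1: E G B
E→G = 3 semitones; E→B = 7 semitones → minor triad
= E G B (minor)


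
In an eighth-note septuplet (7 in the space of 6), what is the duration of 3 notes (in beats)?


Let's work it out.
Septuplet: 7 notes occupy the space of 6 eighth notes
Space = 6 × 1/2 = 3 beats
Each septuplet note = 3 / 7 = 3/7 beats
3 notes = 3 × 3/7 = 9/7
= 9/7 beats


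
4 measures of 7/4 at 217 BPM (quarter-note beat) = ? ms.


Working:
Quarter-note beat duration = 60000 / 217 ms
Beats per measure (7/4) = 7
One measure = 7 × 60000 / 217 = 420000 / 217 ms
4 measures = 4 × 420000 / 217 = 1680000 / 217
= 7741.9 ms


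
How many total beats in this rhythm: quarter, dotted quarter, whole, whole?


Beat values:
  quarter = 1 beat
  dotted quarter = 1.5 beats
  whole = 4 beats
  whole = 4 beats
Sum = 1 + 1.5 + 4 + 4
= 10.5 beats


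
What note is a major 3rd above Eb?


Let's work it out.
A 3rd spans 3 letter names, so from E we land on G
A major 3rd = 4 semitones above Eb
Spell G at that pitch: G
= G


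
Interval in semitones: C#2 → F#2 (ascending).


Absolute semitone position = octave×12 + chromatic position
C#2: 2×12 + 1 = 25
F#2: 2×12 + 6 = 30
Difference = 30 - 25 = 5
= 5 semitones


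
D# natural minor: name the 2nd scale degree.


Let's work it out.
Natural minor scale pattern: W-H-W-W-H-W-W (2-1-2-2-1-2-2 semitones)
Starting from D#:
  D# + 2 semitones → E#
  E# + 1 semitone → F#
  F# + 2 semitones → G#
  G# + 2 semitones → A#
  A# + 1 semitone → B
  B + 2 semitones → C#
  C# + 2 semitones → D#
Scale: D# E# F# G# A# B C#
Degree 2 = E#


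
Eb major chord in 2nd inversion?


Root position: Eb G Bb
2nd inversion: move root and 3rd up an octave
Bass note: Bb
Notes (bottom to top) = Bb Eb G


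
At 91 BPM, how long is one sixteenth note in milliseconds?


Step by step:
One quarter-note beat = 60000 / BPM = 60000 / 91 ms
Sixteenth note = 1/4 × quarter note
Duration = 1/4 × 60000 / 91 = 15000 / 91
= 164.8 ms


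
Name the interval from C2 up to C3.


Let's work it out.
Letter names: C → C spans 8 letter names → an octave
Semitones: C2 → C3 = 12 half-steps
An octave of 12 semitones is a perfect octave
= perfect octave


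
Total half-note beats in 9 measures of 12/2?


Step by step:
Time signature 12/2: the bottom number 2 means the half note gets one count
The top number 12 means 12 half-note beats per measure
Total = 12 × 9 measures
= 108 half-note beats


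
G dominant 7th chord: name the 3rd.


Solution.
Dominant 7th chord = root + major 3rd + perfect 5th + minor 7th
Seventh chords stack in thirds, so the letter names are G-B-D-F
Root: G
Major 3rd above G: B
Perfect 5th above G: D
Minor 7th above G: F
The 3rd = B


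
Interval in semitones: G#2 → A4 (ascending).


Let's work it out.
Absolute semitone position = octave×12 + chromatic position
G#2: 2×12 + 8 = 32
A4: 4×12 + 9 = 57
Difference = 57 - 32 = 25
= 25 semitones


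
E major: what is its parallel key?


Parallel keys share the same tonic but differ in mode
E major → parallel is E minor
= E minor


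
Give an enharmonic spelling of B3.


Step by step:
Enharmonic notes sound the same pitch but are spelled with different letter names
B and Cb name the same pitch class
Octave numbers change at C, so B3 = Cb4
= Cb4


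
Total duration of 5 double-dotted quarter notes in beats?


Reasoning:
Base quarter note = 1 beat
Dot 1 adds half the previous value: +1/2
Dot 2 adds half the previous value: +1/4
One double-dotted quarter = 1 + 1/2 + 1/4 = 7/4
5 of them = 5 × 7/4 = 35/4
= 35/4 beats


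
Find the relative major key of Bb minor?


The relative major shares the key signature and is a minor 3rd above the minor tonic
A minor 3rd above Bb is Db
→ relative major of Bb minor is Db major
= Db major


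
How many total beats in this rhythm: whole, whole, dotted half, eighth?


Reasoning:
Beat values:
  whole = 4 beats
  whole = 4 beats
  dotted half = 3 beats
  eighth = 0.5 beats
Sum = 4 + 4 + 3 + 0.5
= 11.5 beats


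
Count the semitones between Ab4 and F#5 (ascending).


Reasoning:
Absolute semitone position = octave×12 + chromatic position
Ab4: 4×12 + 8 = 56
F#5: 5×12 + 6 = 66
Difference = 66 - 56 = 10
= 10 semitones


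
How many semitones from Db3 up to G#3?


Step by step:
Absolute semitone position = octave×12 + chromatic position
Db3: 3×12 + 1 = 37
G#3: 3×12 + 8 = 44
Difference = 44 - 37 = 7
= 7 semitones


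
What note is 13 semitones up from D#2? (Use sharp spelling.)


D#2: chromatic position 3 in octave 2 → absolute = 2×12 + 3 = 27
Transpose up 13: 27 + 13 = 40
40 = 3×12 + 4 → E in octave 3
Result = E3


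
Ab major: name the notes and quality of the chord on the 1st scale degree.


Ab major scale: Ab Bb C Db Eb F G
Diatonic triad on degree 1 stacks scale notes 1, 3, 5: Ab C Eb
Ab→C = 4 semitones; Ab→Eb = 7 semitones → major triad
= Ab C Eb (major)


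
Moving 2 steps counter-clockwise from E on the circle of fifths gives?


Step by step:
Each counter-clockwise step moves down a perfect 5th (= up a perfect 4th)
From E: E → A → D
= D


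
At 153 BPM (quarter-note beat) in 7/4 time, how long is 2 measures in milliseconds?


Step by step:
Quarter-note beat duration = 60000 / 153 ms
Beats per measure (7/4) = 7
One measure = 7 × 60000 / 153 = 420000 / 153 ms
2 measures = 2 × 420000 / 153 = 840000 / 153
= 5490.2 ms


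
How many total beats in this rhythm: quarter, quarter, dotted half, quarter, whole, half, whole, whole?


Beat values:
  quarter = 1 beat
  quarter = 1 beat
  dotted half = 3 beats
  quarter = 1 beat
  whole = 4 beats
  half = 2 beats
  whole = 4 beats
  whole = 4 beats
Sum = 1 + 1 + 3 + 1 + 4 + 2 + 4 + 4
= 20 beats


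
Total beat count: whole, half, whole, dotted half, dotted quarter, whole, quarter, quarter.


Step by step:
Beat values:
  whole = 4 beats
  half = 2 beats
  whole = 4 beats
  dotted half = 3 beats
  dotted quarter = 1.5 beats
  whole = 4 beats
  quarter = 1 beat
  quarter = 1 beat
Sum = 4 + 2 + 4 + 3 + 1.5 + 4 + 1 + 1
= 20.5 beats


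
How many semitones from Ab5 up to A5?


Absolute semitone position = octave×12 + chromatic position
Ab5: 5×12 + 8 = 68
A5: 5×12 + 9 = 69
Difference = 69 - 68 = 1
= 1 semitone


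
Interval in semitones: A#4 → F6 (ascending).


Absolute semitone position = octave×12 + chromatic position
A#4: 4×12 + 10 = 58
F6: 6×12 + 5 = 77
Difference = 77 - 58 = 19
= 19 semitones


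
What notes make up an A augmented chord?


Working:
Augmented triad = root + major 3rd (4 semitones) + augmented 5th (8 semitones)
A triad on A stacks thirds, so the chord tones use letter names A-C-E
Root: A
Major 3rd above A: C#
Augmented 5th above A: E#
Chord = A C# E#


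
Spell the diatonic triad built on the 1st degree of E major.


Solution.
E major scale: E F# G# A B C# D#
Diatonic triad on degree 1 stacks scale notes 1, 3, 5: E G# B
E→G# = 4 semitones; E→B = 7 semitones → major triad
= E G# B (major)


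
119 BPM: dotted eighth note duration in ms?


Let's work it out.
One quarter-note beat = 60000 / BPM = 60000 / 119 ms
Dotted eighth note = 3/4 × quarter note
Duration = 3/4 × 60000 / 119 = 45000 / 119
= 378.2 ms


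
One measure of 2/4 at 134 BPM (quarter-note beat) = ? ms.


Let's work it out.
Quarter-note beat duration = 60000 / 134 ms
Beats per measure (2/4) = 2
One measure = 2 × 60000 / 134 = 120000 / 134 ms
= 895.5 ms


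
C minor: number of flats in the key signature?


Step by step:
Flat minor keys: A(0), D(1), G(2), C(3), F(4), Bb(5), Eb(6), Ab(7)
C minor has 3 flats
Order of flats: Bb Eb Ab Db Gb Cb Fb → first 3: Bb, Eb, Ab
= 3 flats


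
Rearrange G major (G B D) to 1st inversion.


Solution.
Root position: G B D
1st inversion: move root up an octave
Bass note: B
Notes (bottom to top) = B D G


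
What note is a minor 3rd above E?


Reasoning:
A 3rd spans 3 letter names, so from E we land on G
A minor 3rd = 3 semitones above E
Spell G at that pitch: G
= G


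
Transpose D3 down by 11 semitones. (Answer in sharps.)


D3: chromatic position 2 in octave 3 → absolute = 3×12 + 2 = 38
Transpose down 11: 38 - 11 = 27
27 = 2×12 + 3 → D# in octave 2
Result = D#2


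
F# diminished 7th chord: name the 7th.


Diminished 7th chord = root + minor 3rd + diminished 5th + diminished 7th
Seventh chords stack in thirds, so the letter names are F-A-C-E
Root: F#
Minor 3rd above F#: A
Diminished 5th above F#: C
Diminished 7th above F#: Eb
The 7th = Eb


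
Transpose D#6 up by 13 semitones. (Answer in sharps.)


D#6: chromatic position 3 in octave 6 → absolute = 6×12 + 3 = 75
Transpose up 13: 75 + 13 = 88
88 = 7×12 + 4 → E in octave 7
Result = E7


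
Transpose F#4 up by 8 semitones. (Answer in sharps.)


F#4: chromatic position 6 in octave 4 → absolute = 4×12 + 6 = 54
Transpose up 8: 54 + 8 = 62
62 = 5×12 + 2 → D in octave 5
Result = D5


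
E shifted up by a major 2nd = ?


Let's work it out.
major 2nd: 2 letter names, 2 semitones
Letter: E + 1 → F
Pitch: E + 2 semitones, spelled as an F → F#
= F#


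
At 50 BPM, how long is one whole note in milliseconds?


Solution.
One quarter-note beat = 60000 / BPM = 60000 / 50 ms
Whole note = 4 × quarter note
Duration = 4 × 60000 / 50 = 240000 / 50
= 4800.0 ms


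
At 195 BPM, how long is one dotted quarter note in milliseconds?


Let's work it out.
One quarter-note beat = 60000 / BPM = 60000 / 195 ms
Dotted quarter note = 3/2 × quarter note
Duration = 3/2 × 60000 / 195 = 90000 / 195
= 461.5 ms


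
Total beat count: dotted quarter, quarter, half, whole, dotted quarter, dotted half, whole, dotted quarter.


Reasoning:
Beat values:
  dotted quarter = 1.5 beats
  quarter = 1 beat
  half = 2 beats
  whole = 4 beats
  dotted quarter = 1.5 beats
  dotted half = 3 beats
  whole = 4 beats
  dotted quarter = 1.5 beats
Sum = 1.5 + 1 + 2 + 4 + 1.5 + 3 + 4 + 1.5
= 18.5 beats


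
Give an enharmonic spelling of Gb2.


Solution.
Enharmonic notes sound the same pitch but are spelled with different letter names
Gb and F# name the same pitch class
= F#2


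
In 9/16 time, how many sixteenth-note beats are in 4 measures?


Let's work it out.
Time signature 9/16: the bottom number 16 means the sixteenth note gets one count
The top number 9 means 9 sixteenth-note beats per measure
Total = 9 × 4 measures
= 36 sixteenth-note beats


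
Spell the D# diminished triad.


Reasoning:
Diminished triad = root + minor 3rd (3 semitones) + diminished 5th (6 semitones)
A triad on D# stacks thirds, so the chord tones use letter names D-F-A
Root: D#
Minor 3rd above D#: F#
Diminished 5th above D#: A
Chord = D# F# A


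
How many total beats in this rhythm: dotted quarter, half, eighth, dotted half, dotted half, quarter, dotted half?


Reasoning:
Beat values:
  dotted quarter = 1.5 beats
  half = 2 beats
  eighth = 0.5 beats
  dotted half = 3 beats
  dotted half = 3 beats
  quarter = 1 beat
  dotted half = 3 beats
Sum = 1.5 + 2 + 0.5 + 3 + 3 + 1 + 3
= 14 beats


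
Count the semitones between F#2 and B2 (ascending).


Working:
Absolute semitone position = octave×12 + chromatic position
F#2: 2×12 + 6 = 30
B2: 2×12 + 11 = 35
Difference = 35 - 30 = 5
= 5 semitones


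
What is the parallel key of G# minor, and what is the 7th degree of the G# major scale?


Step by step:
Parallel keys share the same tonic but differ in mode
G# minor → parallel is G# major
G# major scale: G# A# B# C# D# E# F##
= G# major; 7th degree = F##


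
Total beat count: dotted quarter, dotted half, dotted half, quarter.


Beat values:
  dotted quarter = 1.5 beats
  dotted half = 3 beats
  dotted half = 3 beats
  quarter = 1 beat
Sum = 1.5 + 3 + 3 + 1
= 8.5 beats


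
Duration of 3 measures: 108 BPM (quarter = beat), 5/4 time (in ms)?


Quarter-note beat duration = 60000 / 108 ms
Beats per measure (5/4) = 5
One measure = 5 × 60000 / 108 = 300000 / 108 ms
3 measures = 3 × 300000 / 108 = 900000 / 108
= 8333.3 ms


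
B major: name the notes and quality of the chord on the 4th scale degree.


Reasoning:
B major scale: B C# D# E F# G# A#
Diatonic triad on degree 4 stacks scale notes 4, 6, 1: E G# B
E→G# = 4 semitones; E→B = 7 semitones → major triad
= E G# B (major)


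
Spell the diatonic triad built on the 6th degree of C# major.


Working:
C# major scale: C# D# E# F# G# A# B#
Diatonic triad on degree 6 stacks scale notes 6, 1, 3: A# C# E#
A#→C# = 3 semitones; A#→E# = 7 semitones → minor triad
= A# C# E# (minor)


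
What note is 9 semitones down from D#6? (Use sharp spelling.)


Let's work it out.
D#6: chromatic position 3 in octave 6 → absolute = 6×12 + 3 = 75
Transpose down 9: 75 - 9 = 66
66 = 5×12 + 6 → F# in octave 5
Result = F#5


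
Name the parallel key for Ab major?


Working:
Parallel keys share the same tonic but differ in mode
Ab major → parallel is Ab minor
= Ab minor


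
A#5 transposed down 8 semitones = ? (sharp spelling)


Let's work it out.
A#5: chromatic position 10 in octave 5 → absolute = 5×12 + 10 = 70
Transpose down 8: 70 - 8 = 62
62 = 5×12 + 2 → D in octave 5
Result = D5
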